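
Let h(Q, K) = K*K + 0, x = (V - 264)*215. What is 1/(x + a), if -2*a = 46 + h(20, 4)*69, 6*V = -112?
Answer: -3/184045 ≈ -1.6300e-5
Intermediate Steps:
V = -56/3 (V = (1/6)*(-112) = -56/3 ≈ -18.667)
x = -182320/3 (x = (-56/3 - 264)*215 = -848/3*215 = -182320/3 ≈ -60773.)
h(Q, K) = K**2 (h(Q, K) = K**2 + 0 = K**2)
a = -575 (a = -(46 + 4**2*69)/2 = -(46 + 16*69)/2 = -(46 + 1104)/2 = -1/2*1150 = -575)
1/(x + a) = 1/(-182320/3 - 575) = 1/(-184045/3) = -3/184045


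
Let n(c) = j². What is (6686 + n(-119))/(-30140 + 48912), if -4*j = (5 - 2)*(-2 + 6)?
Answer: 515/1444 ≈ 0.35665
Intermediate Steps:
j = -3 (j = -(5 - 2)*(-2 + 6)/4 = -3*4/4 = -¼*12 = -3)
n(c) = 9 (n(c) = (-3)² = 9)
(6686 + n(-119))/(-30140 + 48912) = (6686 + 9)/(-30140 + 48912) = 6695/18772 = 6695*(1/18772) = 515/1444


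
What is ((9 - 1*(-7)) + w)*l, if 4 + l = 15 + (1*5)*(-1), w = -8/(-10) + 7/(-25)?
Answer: 2478/25 ≈ 99.120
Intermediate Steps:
w = 13/25 (w = -8*(-⅒) + 7*(-1/25) = ⅘ - 7/25 = 13/25 ≈ 0.52000)
l = 6 (l = -4 + (15 + (1*5)*(-1)) = -4 + (15 + 5*(-1)) = -4 + (15 - 5) = -4 + 10 = 6)
((9 - 1*(-7)) + w)*l = ((9 - 1*(-7)) + 13/25)*6 = ((9 + 7) + 13/25)*6 = (16 + 13/25)*6 = (413/25)*6 = 2478/25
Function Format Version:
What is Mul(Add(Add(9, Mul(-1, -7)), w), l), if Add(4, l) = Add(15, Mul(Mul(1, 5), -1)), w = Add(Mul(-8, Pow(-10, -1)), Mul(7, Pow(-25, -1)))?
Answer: Rational(2478, 25) ≈ 99.120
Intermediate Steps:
w = Rational(13, 25) (w = Add(Mul(-8, Rational(-1, 10)), Mul(7, Rational(-1, 25))) = Add(Rational(4, 5), Rational(-7, 25)) = Rational(13, 25) ≈ 0.52000)
l = 6 (l = Add(-4, Add(15, Mul(Mul(1, 5), -1))) = Add(-4, Add(15, Mul(5, -1))) = Add(-4, Add(15, -5)) = Add(-4, 10) = 6)
Mul(Add(Add(9, Mul(-1, -7)), w), l) = Mul(Add(Add(9, Mul(-1, -7)), Rational(13, 25)), 6) = Mul(Add(Add(9, 7), Rational(13, 25)), 6) = Mul(Add(16, Rational(13, 25)), 6) = Mul(Rational(413, 25), 6) = Rational(2478, 25)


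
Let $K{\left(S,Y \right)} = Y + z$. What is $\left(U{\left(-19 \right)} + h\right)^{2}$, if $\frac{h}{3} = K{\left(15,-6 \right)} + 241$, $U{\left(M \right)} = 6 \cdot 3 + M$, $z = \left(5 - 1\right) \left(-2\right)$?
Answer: $462400$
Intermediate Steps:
$z = -8$ ($z = 4 \left(-2\right) = -8$)
$K{\left(S,Y \right)} = -8 + Y$ ($K{\left(S,Y \right)} = Y - 8 = -8 + Y$)
$U{\left(M \right)} = 18 + M$
$h = 681$ ($h = 3 \left(\left(-8 - 6\right) + 241\right) = 3 \left(-14 + 241\right) = 3 \cdot 227 = 681$)
$\left(U{\left(-19 \right)} + h\right)^{2} = \left(\left(18 - 19\right) + 681\right)^{2} = \left(-1 + 681\right)^{2} = 680^{2} = 462400$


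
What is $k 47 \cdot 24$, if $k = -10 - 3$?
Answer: $-14664$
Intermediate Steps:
$k = -13$
$k 47 \cdot 24 = \left(-13\right) 47 \cdot 24 = \left(-611\right) 24 = -14664$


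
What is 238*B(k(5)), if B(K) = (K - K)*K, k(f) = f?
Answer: 0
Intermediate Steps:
B(K) = 0 (B(K) = 0*K = 0)
238*B(k(5)) = 238*0 = 0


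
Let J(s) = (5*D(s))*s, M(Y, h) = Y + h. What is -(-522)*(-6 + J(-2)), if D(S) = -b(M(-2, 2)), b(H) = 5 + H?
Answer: 22968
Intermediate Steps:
D(S) = -5 (D(S) = -(5 + (-2 + 2)) = -(5 + 0) = -1*5 = -5)
J(s) = -25*s (J(s) = (5*(-5))*s = -25*s)
-(-522)*(-6 + J(-2)) = -(-522)*(-6 - 25*(-2)) = -(-522)*(-6 + 50) = -(-522)*44 = -174*(-132) = 22968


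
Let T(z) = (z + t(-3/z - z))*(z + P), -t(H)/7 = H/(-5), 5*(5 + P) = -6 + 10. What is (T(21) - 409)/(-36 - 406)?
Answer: 13837/11050 ≈ 1.2522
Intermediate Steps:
P = -21/5 (P = -5 + (-6 + 10)/5 = -5 + (1/5)*4 = -5 + 4/5 = -21/5 ≈ -4.2000)
t(H) = 7*H/5 (t(H) = -7*H/(-5) = -7*H*(-1)/5 = -(-7)*H/5 = 7*H/5)
T(z) = (-21/5 + z)*(-21/(5*z) - 2*z/5) (T(z) = (z + 7*(-3/z - z)/5)*(z - 21/5) = (z + 7*(-z - 3/z)/5)*(-21/5 + z) = (z + (-21/(5*z) - 7*z/5))*(-21/5 + z) = (-21/(5*z) - 2*z/5)*(-21/5 + z) = (-21/5 + z)*(-21/(5*z) - 2*z/5))
(T(21) - 409)/(-36 - 406) = ((1/25)*(441 - 105*21 - 10*21**3 + 42*21**2)/21 - 409)/(-36 - 406) = ((1/25)*(1/21)*(441 - 2205 - 10*9261 + 42*441) - 409)/(-442) = ((1/25)*(1/21)*(441 - 2205 - 92610 + 18522) - 409)*(-1/442) = ((1/25)*(1/21)*(-75852) - 409)*(-1/442) = (-3612/25 - 409)*(-1/442) = -13837/25*(-1/442) = 13837/11050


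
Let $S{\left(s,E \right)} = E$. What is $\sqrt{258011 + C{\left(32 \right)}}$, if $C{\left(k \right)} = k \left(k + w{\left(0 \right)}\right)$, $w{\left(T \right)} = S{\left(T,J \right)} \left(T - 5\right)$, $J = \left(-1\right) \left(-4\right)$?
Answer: $\sqrt{258395} \approx 508.33$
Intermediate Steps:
$J = 4$
$w{\left(T \right)} = -20 + 4 T$ ($w{\left(T \right)} = 4 \left(T - 5\right) = 4 \left(-5 + T\right) = -20 + 4 T$)
$C{\left(k \right)} = k \left(-20 + k\right)$ ($C{\left(k \right)} = k \left(k + \left(-20 + 4 \cdot 0\right)\right) = k \left(k + \left(-20 + 0\right)\right) = k \left(k - 20\right) = k \left(-20 + k\right)$)
$\sqrt{258011 + C{\left(32 \right)}} = \sqrt{258011 + 32 \left(-20 + 32\right)} = \sqrt{258011 + 32 \cdot 12} = \sqrt{258011 + 384} = \sqrt{258395}$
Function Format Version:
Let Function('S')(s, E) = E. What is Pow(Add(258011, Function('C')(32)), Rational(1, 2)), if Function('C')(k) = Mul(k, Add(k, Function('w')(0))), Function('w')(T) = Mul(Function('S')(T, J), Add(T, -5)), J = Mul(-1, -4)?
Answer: Pow(258395, Rational(1, 2)) ≈ 508.33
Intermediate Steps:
J = 4
Function('w')(T) = Add(-20, Mul(4, T)) (Function('w')(T) = Mul(4, Add(T, -5)) = Mul(4, Add(-5, T)) = Add(-20, Mul(4, T)))
Function('C')(k) = Mul(k, Add(-20, k)) (Function('C')(k) = Mul(k, Add(k, Add(-20, Mul(4, 0)))) = Mul(k, Add(k, Add(-20, 0))) = Mul(k, Add(k, -20)) = Mul(k, Add(-20, k)))
Pow(Add(258011, Function('C')(32)), Rational(1, 2)) = Pow(Add(258011, Mul(32, Add(-20, 32))), Rational(1, 2)) = Pow(Add(258011, Mul(32, 12)), Rational(1, 2)) = Pow(Add(258011, 384), Rational(1, 2)) = Pow(258395, Rational(1, 2))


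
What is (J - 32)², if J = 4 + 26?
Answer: 4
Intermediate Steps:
J = 30
(J - 32)² = (30 - 32)² = (-2)² = 4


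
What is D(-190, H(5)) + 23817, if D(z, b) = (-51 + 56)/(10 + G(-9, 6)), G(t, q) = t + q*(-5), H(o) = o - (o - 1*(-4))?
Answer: 690688/29 ≈ 23817.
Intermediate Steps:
H(o) = -4 (H(o) = o - (o + 4) = o - (4 + o) = o + (-4 - o) = -4)
G(t, q) = t - 5*q
D(z, b) = -5/29 (D(z, b) = (-51 + 56)/(10 + (-9 - 5*6)) = 5/(10 + (-9 - 30)) = 5/(10 - 39) = 5/(-29) = 5*(-1/29) = -5/29)
D(-190, H(5)) + 23817 = -5/29 + 23817 = 690688/29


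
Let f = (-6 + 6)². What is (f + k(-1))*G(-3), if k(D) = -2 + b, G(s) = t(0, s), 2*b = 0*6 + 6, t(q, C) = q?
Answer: 0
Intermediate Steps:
b = 3 (b = (0*6 + 6)/2 = (0 + 6)/2 = (½)*6 = 3)
G(s) = 0
k(D) = 1 (k(D) = -2 + 3 = 1)
f = 0 (f = 0² = 0)
(f + k(-1))*G(-3) = (0 + 1)*0 = 1*0 = 0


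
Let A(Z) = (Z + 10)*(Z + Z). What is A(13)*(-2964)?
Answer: -1772472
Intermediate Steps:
A(Z) = 2*Z*(10 + Z) (A(Z) = (10 + Z)*(2*Z) = 2*Z*(10 + Z))
A(13)*(-2964) = (2*13*(10 + 13))*(-2964) = (2*13*23)*(-2964) = 598*(-2964) = -1772472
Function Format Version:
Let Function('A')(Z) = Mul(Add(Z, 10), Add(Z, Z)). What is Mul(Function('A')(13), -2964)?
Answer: -1772472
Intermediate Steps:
Function('A')(Z) = Mul(2, Z, Add(10, Z)) (Function('A')(Z) = Mul(Add(10, Z), Mul(2, Z)) = Mul(2, Z, Add(10, Z)))
Mul(Function('A')(13), -2964) = Mul(Mul(2, 13, Add(10, 13)), -2964) = Mul(Mul(2, 13, 23), -2964) = Mul(598, -2964) = -1772472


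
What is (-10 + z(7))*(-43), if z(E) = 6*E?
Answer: -1376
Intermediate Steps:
(-10 + z(7))*(-43) = (-10 + 6*7)*(-43) = (-10 + 42)*(-43) = 32*(-43) = -1376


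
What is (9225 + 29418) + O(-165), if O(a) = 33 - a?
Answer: 38841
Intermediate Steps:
(9225 + 29418) + O(-165) = (9225 + 29418) + (33 - 1*(-165)) = 38643 + (33 + 165) = 38643 + 198 = 38841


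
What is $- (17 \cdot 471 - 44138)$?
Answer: $36131$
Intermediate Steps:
$- (17 \cdot 471 - 44138) = - (8007 - 44138) = \left(-1\right) \left(-36131\right) = 36131$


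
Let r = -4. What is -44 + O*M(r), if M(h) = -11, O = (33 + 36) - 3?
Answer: -770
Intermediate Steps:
O = 66 (O = 69 - 3 = 66)
-44 + O*M(r) = -44 + 66*(-11) = -44 - 726 = -770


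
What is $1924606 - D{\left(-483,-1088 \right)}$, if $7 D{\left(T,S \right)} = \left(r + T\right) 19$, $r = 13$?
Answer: $\frac{13481172}{7} \approx 1.9259 \cdot 10^{6}$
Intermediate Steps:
$D{\left(T,S \right)} = \frac{247}{7} + \frac{19 T}{7}$ ($D{\left(T,S \right)} = \frac{\left(13 + T\right) 19}{7} = \frac{247 + 19 T}{7} = \frac{247}{7} + \frac{19 T}{7}$)
$1924606 - D{\left(-483,-1088 \right)} = 1924606 - \left(\frac{247}{7} + \frac{19}{7} \left(-483\right)\right) = 1924606 - \left(\frac{247}{7} - 1311\right) = 1924606 - - \frac{8930}{7} = 1924606 + \frac{8930}{7} = \frac{13481172}{7}$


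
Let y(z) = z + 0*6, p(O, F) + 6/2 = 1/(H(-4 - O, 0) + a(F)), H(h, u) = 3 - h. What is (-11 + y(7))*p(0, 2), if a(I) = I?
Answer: 104/9 ≈ 11.556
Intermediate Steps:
p(O, F) = -3 + 1/(7 + F + O) (p(O, F) = -3 + 1/((3 - (-4 - O)) + F) = -3 + 1/((3 + (4 + O)) + F) = -3 + 1/((7 + O) + F) = -3 + 1/(7 + F + O))
y(z) = z (y(z) = z + 0 = z)
(-11 + y(7))*p(0, 2) = (-11 + 7)*((-20 - 3*2 - 3*0)/(7 + 2 + 0)) = -4*(-20 - 6 + 0)/9 = -4*(-26)/9 = -4*(-26/9) = 104/9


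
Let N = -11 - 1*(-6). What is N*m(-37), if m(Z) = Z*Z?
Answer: -6845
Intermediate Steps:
m(Z) = Z²
N = -5 (N = -11 + 6 = -5)
N*m(-37) = -5*(-37)² = -5*1369 = -6845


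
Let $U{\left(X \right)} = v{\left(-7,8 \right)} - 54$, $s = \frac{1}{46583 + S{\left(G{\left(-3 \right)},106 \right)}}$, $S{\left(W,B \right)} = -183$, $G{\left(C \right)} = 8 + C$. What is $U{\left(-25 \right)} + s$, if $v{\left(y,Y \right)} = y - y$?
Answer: $- \frac{2505599}{46400} \approx -54.0$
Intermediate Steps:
$s = \frac{1}{46400}$ ($s = \frac{1}{46583 - 183} = \frac{1}{46400} \approx 2.1552 \cdot 10^{-5}$)
$v{\left(y,Y \right)} = 0$
$U{\left(X \right)} = -54$ ($U{\left(X \right)} = 0 - 54 = -54$)
$U{\left(-25 \right)} + s = -54 + \frac{1}{46400} = - \frac{2505599}{46400}$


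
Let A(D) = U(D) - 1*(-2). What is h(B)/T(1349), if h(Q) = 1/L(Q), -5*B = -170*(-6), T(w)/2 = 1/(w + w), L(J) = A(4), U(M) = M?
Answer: 1349/6 ≈ 224.83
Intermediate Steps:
A(D) = 2 + D (A(D) = D - 1*(-2) = D + 2 = 2 + D)
L(J) = 6 (L(J) = 2 + 4 = 6)
T(w) = 1/w (T(w) = 2/(w + w) = 2/((2*w)) = 2*(1/(2*w)) = 1/w)
B = -204 (B = -(-34)*(-6) = -⅕*1020 = -204)
h(Q) = ⅙ (h(Q) = 1/6 = ⅙)
h(B)/T(1349) = 1/(6*(1/1349)) = (⅙)*1349 = 1349/6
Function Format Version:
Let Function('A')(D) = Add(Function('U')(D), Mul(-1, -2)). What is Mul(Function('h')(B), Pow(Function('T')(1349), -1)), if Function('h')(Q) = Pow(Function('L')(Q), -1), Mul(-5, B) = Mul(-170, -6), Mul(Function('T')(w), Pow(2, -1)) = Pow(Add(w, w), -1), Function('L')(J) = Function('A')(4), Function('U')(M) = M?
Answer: Rational(1349, 6) ≈ 224.83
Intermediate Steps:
Function('A')(D) = Add(2, D) (Function('A')(D) = Add(D, Mul(-1, -2)) = Add(D, 2) = Add(2, D))
Function('L')(J) = 6 (Function('L')(J) = Add(2, 4) = 6)
Function('T')(w) = Pow(w, -1) (Function('T')(w) = Mul(2, Pow(Add(w, w), -1)) = Mul(2, Pow(Mul(2, w), -1)) = Mul(2, Mul(Rational(1, 2), Pow(w, -1))) = Pow(w, -1))
B = -204 (B = Mul(Rational(-1, 5), Mul(-170, -6)) = Mul(Rational(-1, 5), 1020) = -204)
Function('h')(Q) = Rational(1, 6) (Function('h')(Q) = Pow(6, -1) = Rational(1, 6))
Mul(Function('h')(B), Pow(Function('T')(1349), -1)) = Mul(Rational(1, 6), Pow(Pow(1349, -1), -1)) = Mul(Rational(1, 6), Pow(Rational(1, 1349), -1)) = Mul(Rational(1, 6), 1349) = Rational(1349, 6)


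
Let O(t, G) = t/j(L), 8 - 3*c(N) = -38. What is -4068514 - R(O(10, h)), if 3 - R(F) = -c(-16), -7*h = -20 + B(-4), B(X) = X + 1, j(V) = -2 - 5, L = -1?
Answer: -12205597/3 ≈ -4.0685e+6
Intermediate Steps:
c(N) = 46/3 (c(N) = 8/3 - ⅓*(-38) = 8/3 + 38/3 = 46/3)
j(V) = -7
B(X) = 1 + X
h = 23/7 (h = -(-20 + (1 - 4))/7 = -(-20 - 3)/7 = -⅐*(-23) = 23/7 ≈ 3.2857)
O(t, G) = -t/7 (O(t, G) = t/(-7) = t*(-⅐) = -t/7)
R(F) = 55/3 (R(F) = 3 - (-1)*46/3 = 3 - 1*(-46/3) = 3 + 46/3 = 55/3)
-4068514 - R(O(10, h)) = -4068514 - 1*55/3 = -4068514 - 55/3 = -12205597/3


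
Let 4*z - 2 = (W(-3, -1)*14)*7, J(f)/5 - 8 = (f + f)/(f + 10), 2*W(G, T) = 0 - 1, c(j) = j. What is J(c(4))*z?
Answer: -3525/7 ≈ -503.57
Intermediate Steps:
W(G, T) = -½ (W(G, T) = (0 - 1)/2 = (½)*(-1) = -½)
J(f) = 40 + 10*f/(10 + f) (J(f) = 40 + 5*((f + f)/(f + 10)) = 40 + 5*((2*f)/(10 + f)) = 40 + 5*(2*f/(10 + f)) = 40 + 10*f/(10 + f))
z = -47/4 (z = ½ + (-½*14*7)/4 = ½ + (-7*7)/4 = ½ + (¼)*(-49) = ½ - 49/4 = -47/4 ≈ -11.750)
J(c(4))*z = (50*(8 + 4)/(10 + 4))*(-47/4) = (50*12/14)*(-47/4) = (50*(1/14)*12)*(-47/4) = (300/7)*(-47/4) = -3525/7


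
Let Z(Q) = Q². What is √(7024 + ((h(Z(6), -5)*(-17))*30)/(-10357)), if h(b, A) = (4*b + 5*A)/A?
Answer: √753320848510/10357 ≈ 83.802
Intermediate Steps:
h(b, A) = (4*b + 5*A)/A
√(7024 + ((h(Z(6), -5)*(-17))*30)/(-10357)) = √(7024 + (((5 + 4*6²/(-5))*(-17))*30)/(-10357)) = √(7024 + (((5 + 4*36*(-⅕))*(-17))*30)*(-1/10357)) = √(7024 + (((5 - 144/5)*(-17))*30)*(-1/10357)) = √(7024 + (-119/5*(-17)*30)*(-1/10357)) = √(7024 + ((2023/5)*30)*(-1/10357)) = √(7024 + 12138*(-1/10357)) = √(7024 - 12138/10357) = √(72735430/10357) = √753320848510/10357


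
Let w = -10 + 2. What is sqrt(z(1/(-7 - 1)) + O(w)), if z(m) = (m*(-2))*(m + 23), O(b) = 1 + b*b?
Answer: sqrt(4526)/8 ≈ 8.4094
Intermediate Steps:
w = -8
O(b) = 1 + b**2
z(m) = -2*m*(23 + m) (z(m) = (-2*m)*(23 + m) = -2*m*(23 + m))
sqrt(z(1/(-7 - 1)) + O(w)) = sqrt(-2*(23 + 1/(-7 - 1))/(-7 - 1) + (1 + (-8)**2)) = sqrt(-2*(23 + 1/(-8))/(-8) + (1 + 64)) = sqrt(-2*(-1/8)*(23 - 1/8) + 65) = sqrt(-2*(-1/8)*183/8 + 65) = sqrt(183/32 + 65) = sqrt(2263/32) = sqrt(4526)/8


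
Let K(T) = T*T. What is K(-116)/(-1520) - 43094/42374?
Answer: -19865232/2012765 ≈ -9.8696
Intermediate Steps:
K(T) = T²
K(-116)/(-1520) - 43094/42374 = (-116)²/(-1520) - 43094/42374 = 13456*(-1/1520) - 43094*1/42374 = -841/95 - 21547/21187 = -19865232/2012765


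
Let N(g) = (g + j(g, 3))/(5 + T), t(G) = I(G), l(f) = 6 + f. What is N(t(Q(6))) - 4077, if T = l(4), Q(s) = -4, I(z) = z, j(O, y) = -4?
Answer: -61163/15 ≈ -4077.5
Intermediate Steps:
t(G) = G
T = 10 (T = 6 + 4 = 10)
N(g) = -4/15 + g/15 (N(g) = (g - 4)/(5 + 10) = (-4 + g)/15 = (-4 + g)*(1/15) = -4/15 + g/15)
N(t(Q(6))) - 4077 = (-4/15 + (1/15)*(-4)) - 4077 = (-4/15 - 4/15) - 4077 = -8/15 - 4077 = -61163/15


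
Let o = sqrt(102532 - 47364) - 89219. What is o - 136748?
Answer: -225967 + 8*sqrt(862) ≈ -2.2573e+5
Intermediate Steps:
o = -89219 + 8*sqrt(862) (o = sqrt(55168) - 89219 = 8*sqrt(862) - 89219 = -89219 + 8*sqrt(862) ≈ -88984.)
o - 136748 = (-89219 + 8*sqrt(862)) - 136748 = -225967 + 8*sqrt(862)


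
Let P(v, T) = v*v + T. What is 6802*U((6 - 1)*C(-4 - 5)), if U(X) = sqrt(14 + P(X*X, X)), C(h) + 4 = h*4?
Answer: 6802*sqrt(1599999814) ≈ 2.7208e+8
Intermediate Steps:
P(v, T) = T + v**2 (P(v, T) = v**2 + T = T + v**2)
C(h) = -4 + 4*h (C(h) = -4 + h*4 = -4 + 4*h)
U(X) = sqrt(14 + X + X**4) (U(X) = sqrt(14 + (X + (X*X)**2)) = sqrt(14 + (X + (X**2)**2)) = sqrt(14 + (X + X**4)) = sqrt(14 + X + X**4))
6802*U((6 - 1)*C(-4 - 5)) = 6802*sqrt(14 + (6 - 1)*(-4 + 4*(-4 - 5)) + ((6 - 1)*(-4 + 4*(-4 - 5)))**4) = 6802*sqrt(14 + 5*(-4 + 4*(-9)) + (5*(-4 + 4*(-9)))**4) = 6802*sqrt(14 + 5*(-4 - 36) + (5*(-4 - 36))**4) = 6802*sqrt(14 + 5*(-40) + (5*(-40))**4) = 6802*sqrt(14 - 200 + (-200)**4) = 6802*sqrt(14 - 200 + 1600000000) = 6802*sqrt(1599999814)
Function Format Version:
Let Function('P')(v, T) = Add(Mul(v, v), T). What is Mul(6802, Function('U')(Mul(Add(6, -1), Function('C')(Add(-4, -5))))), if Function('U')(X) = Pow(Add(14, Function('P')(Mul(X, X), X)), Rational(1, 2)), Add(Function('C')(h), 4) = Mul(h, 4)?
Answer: Mul(6802, Pow(1599999814, Rational(1, 2))) ≈ 2.7208e+8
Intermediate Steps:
Function('P')(v, T) = Add(T, Pow(v, 2)) (Function('P')(v, T) = Add(Pow(v, 2), T) = Add(T, Pow(v, 2)))
Function('C')(h) = Add(-4, Mul(4, h)) (Function('C')(h) = Add(-4, Mul(h, 4)) = Add(-4, Mul(4, h)))
Function('U')(X) = Pow(Add(14, X, Pow(X, 4)), Rational(1, 2)) (Function('U')(X) = Pow(Add(14, Add(X, Pow(Mul(X, X), 2))), Rational(1, 2)) = Pow(Add(14, Add(X, Pow(Pow(X, 2), 2))), Rational(1, 2)) = Pow(Add(14, Add(X, Pow(X, 4))), Rational(1, 2)) = Pow(Add(14, X, Pow(X, 4)), Rational(1, 2)))
Mul(6802, Function('U')(Mul(Add(6, -1), Function('C')(Add(-4, -5))))) = Mul(6802, Pow(Add(14, Mul(Add(6, -1), Add(-4, Mul(4, Add(-4, -5)))), Pow(Mul(Add(6, -1), Add(-4, Mul(4, Add(-4, -5)))), 4)), Rational(1, 2))) = Mul(6802, Pow(Add(14, Mul(5, Add(-4, Mul(4, -9))), Pow(Mul(5, Add(-4, Mul(4, -9))), 4)), Rational(1, 2))) = Mul(6802, Pow(Add(14, Mul(5, Add(-4, -36)), Pow(Mul(5, Add(-4, -36)), 4)), Rational(1, 2))) = Mul(6802, Pow(Add(14, Mul(5, -40), Pow(Mul(5, -40), 4)), Rational(1, 2))) = Mul(6802, Pow(Add(14, -200, Pow(-200, 4)), Rational(1, 2))) = Mul(6802, Pow(Add(14, -200, 1600000000), Rational(1, 2))) = Mul(6802, Pow(1599999814, Rational(1, 2)))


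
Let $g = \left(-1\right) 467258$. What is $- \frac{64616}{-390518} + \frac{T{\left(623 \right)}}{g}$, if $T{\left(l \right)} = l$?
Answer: $\frac{14974525107}{91236329822} \approx 0.16413$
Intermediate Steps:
$g = -467258$
$- \frac{64616}{-390518} + \frac{T{\left(623 \right)}}{g} = - \frac{64616}{-390518} + \frac{623}{-467258} = \left(-64616\right) \left(- \frac{1}{390518}\right) + 623 \left(- \frac{1}{467258}\right) = \frac{32308}{195259} - \frac{623}{467258} = \frac{14974525107}{91236329822}$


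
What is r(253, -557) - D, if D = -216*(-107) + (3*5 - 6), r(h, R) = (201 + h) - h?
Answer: -22920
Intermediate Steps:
r(h, R) = 201
D = 23121 (D = 23112 + (15 - 6) = 23112 + 9 = 23121)
r(253, -557) - D = 201 - 1*23121 = 201 - 23121 = -22920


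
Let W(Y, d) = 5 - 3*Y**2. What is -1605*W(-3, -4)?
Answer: 35310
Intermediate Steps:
-1605*W(-3, -4) = -1605*(5 - 3*(-3)**2) = -1605*(5 - 3*9) = -1605*(5 - 27) = -1605*(-22) = 35310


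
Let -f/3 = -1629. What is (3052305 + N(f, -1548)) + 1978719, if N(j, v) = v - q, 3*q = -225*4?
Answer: 5029776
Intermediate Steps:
f = 4887 (f = -3*(-1629) = 4887)
q = -300 (q = (-225*4)/3 = (⅓)*(-900) = -300)
N(j, v) = 300 + v (N(j, v) = v - 1*(-300) = v + 300 = 300 + v)
(3052305 + N(f, -1548)) + 1978719 = (3052305 + (300 - 1548)) + 1978719 = (3052305 - 1248) + 1978719 = 3051057 + 1978719 = 5029776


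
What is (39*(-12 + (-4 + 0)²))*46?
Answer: 7176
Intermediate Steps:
(39*(-12 + (-4 + 0)²))*46 = (39*(-12 + (-4)²))*46 = (39*(-12 + 16))*46 = (39*4)*46 = 156*46 = 7176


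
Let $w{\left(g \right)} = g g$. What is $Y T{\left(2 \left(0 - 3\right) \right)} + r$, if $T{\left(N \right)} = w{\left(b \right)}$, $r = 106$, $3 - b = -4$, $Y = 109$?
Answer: $5447$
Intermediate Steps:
$b = 7$ ($b = 3 - -4 = 3 + 4 = 7$)
$w{\left(g \right)} = g^{2}$
$T{\left(N \right)} = 49$ ($T{\left(N \right)} = 7^{2} = 49$)
$Y T{\left(2 \left(0 - 3\right) \right)} + r = 109 \cdot 49 + 106 = 5341 + 106 = 5447$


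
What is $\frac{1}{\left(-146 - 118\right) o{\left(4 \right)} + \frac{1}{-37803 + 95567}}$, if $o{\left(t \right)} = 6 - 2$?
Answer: $- \frac{57764}{60998783} \approx -0.00094697$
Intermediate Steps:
$o{\left(t \right)} = 4$
$\frac{1}{\left(-146 - 118\right) o{\left(4 \right)} + \frac{1}{-37803 + 95567}} = \frac{1}{\left(-146 - 118\right) 4 + \frac{1}{-37803 + 95567}} = \frac{1}{\left(-264\right) 4 + \frac{1}{57764}} = \frac{1}{-1056 + \frac{1}{57764}} = \frac{1}{- \frac{60998783}{57764}} = - \frac{57764}{60998783}$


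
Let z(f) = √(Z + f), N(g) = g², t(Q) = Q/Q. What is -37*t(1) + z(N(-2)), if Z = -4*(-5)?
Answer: -37 + 2*√6 ≈ -32.101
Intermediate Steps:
t(Q) = 1
Z = 20
z(f) = √(20 + f)
-37*t(1) + z(N(-2)) = -37*1 + √(20 + (-2)²) = -37 + √(20 + 4) = -37 + √24 = -37 + 2*√6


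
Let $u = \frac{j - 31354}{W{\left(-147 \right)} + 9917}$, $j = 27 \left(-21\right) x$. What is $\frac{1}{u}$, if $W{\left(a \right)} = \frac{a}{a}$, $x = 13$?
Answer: $- \frac{9918}{38725} \approx -0.25611$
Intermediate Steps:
$W{\left(a \right)} = 1$
$j = -7371$ ($j = 27 \left(-21\right) 13 = \left(-567\right) 13 = -7371$)
$u = - \frac{38725}{9918}$ ($u = \frac{-7371 - 31354}{1 + 9917} = - \frac{38725}{9918} \approx -3.9045$)
$\frac{1}{u} = \frac{1}{- \frac{38725}{9918}} = - \frac{9918}{38725}$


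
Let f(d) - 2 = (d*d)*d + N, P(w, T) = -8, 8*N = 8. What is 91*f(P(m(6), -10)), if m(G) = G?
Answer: -46319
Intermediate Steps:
N = 1 (N = (⅛)*8 = 1)
f(d) = 3 + d³ (f(d) = 2 + ((d*d)*d + 1) = 2 + (d²*d + 1) = 2 + (d³ + 1) = 2 + (1 + d³) = 3 + d³)
91*f(P(m(6), -10)) = 91*(3 + (-8)³) = 91*(3 - 512) = 91*(-509) = -46319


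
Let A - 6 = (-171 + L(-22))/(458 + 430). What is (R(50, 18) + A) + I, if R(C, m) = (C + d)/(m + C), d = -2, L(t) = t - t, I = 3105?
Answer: 15657135/5032 ≈ 3111.5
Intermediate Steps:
L(t) = 0
A = 1719/296 (A = 6 + (-171 + 0)/(458 + 430) = 6 - 171/888 = 6 - 171*1/888 = 6 - 57/296 = 1719/296 ≈ 5.8074)
R(C, m) = (-2 + C)/(C + m) (R(C, m) = (C - 2)/(m + C) = (-2 + C)/(C + m))
(R(50, 18) + A) + I = ((-2 + 50)/(50 + 18) + 1719/296) + 3105 = (48/68 + 1719/296) + 3105 = ((1/68)*48 + 1719/296) + 3105 = (12/17 + 1719/296) + 3105 = 32775/5032 + 3105 = 15657135/5032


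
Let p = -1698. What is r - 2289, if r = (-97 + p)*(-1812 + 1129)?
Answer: 1223696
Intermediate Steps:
r = 1225985 (r = (-97 - 1698)*(-1812 + 1129) = -1795*(-683) = 1225985)
r - 2289 = 1225985 - 2289 = 1223696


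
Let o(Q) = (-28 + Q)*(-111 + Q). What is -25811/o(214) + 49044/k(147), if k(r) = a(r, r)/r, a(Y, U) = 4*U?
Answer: 234870427/19158 ≈ 12260.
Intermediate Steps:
k(r) = 4 (k(r) = (4*r)/r = 4)
o(Q) = (-111 + Q)*(-28 + Q)
-25811/o(214) + 49044/k(147) = -25811/(3108 + 214² - 139*214) + 49044/4 = -25811/(3108 + 45796 - 29746) + 49044*(¼) = -25811/19158 + 12261 = 234870427/19158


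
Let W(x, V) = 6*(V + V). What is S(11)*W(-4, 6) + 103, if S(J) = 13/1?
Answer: 1039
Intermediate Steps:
S(J) = 13 (S(J) = 13*1 = 13)
W(x, V) = 12*V (W(x, V) = 6*(2*V) = 12*V)
S(11)*W(-4, 6) + 103 = 13*(12*6) + 103 = 13*72 + 103 = 936 + 103 = 1039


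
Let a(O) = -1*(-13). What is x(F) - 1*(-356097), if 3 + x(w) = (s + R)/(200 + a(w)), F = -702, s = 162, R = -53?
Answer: 75848131/213 ≈ 3.5609e+5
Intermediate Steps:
a(O) = 13
x(w) = -530/213 (x(w) = -3 + (162 - 53)/(200 + 13) = -3 + 109/213 = -530/213)
x(F) - 1*(-356097) = -530/213 - 1*(-356097) = -530/213 + 356097 = 75848131/213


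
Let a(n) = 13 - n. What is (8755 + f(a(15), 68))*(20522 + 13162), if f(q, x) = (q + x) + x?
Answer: 299417076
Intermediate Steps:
f(q, x) = q + 2*x
(8755 + f(a(15), 68))*(20522 + 13162) = (8755 + ((13 - 1*15) + 2*68))*(20522 + 13162) = (8755 + ((13 - 15) + 136))*33684 = (8755 + (-2 + 136))*33684 = (8755 + 134)*33684 = 8889*33684 = 299417076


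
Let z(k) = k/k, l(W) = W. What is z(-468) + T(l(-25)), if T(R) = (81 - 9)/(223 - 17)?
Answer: 139/103 ≈ 1.3495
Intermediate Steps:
T(R) = 36/103 (T(R) = 72/206 = 72*(1/206) = 36/103)
z(k) = 1
z(-468) + T(l(-25)) = 1 + 36/103 = 139/103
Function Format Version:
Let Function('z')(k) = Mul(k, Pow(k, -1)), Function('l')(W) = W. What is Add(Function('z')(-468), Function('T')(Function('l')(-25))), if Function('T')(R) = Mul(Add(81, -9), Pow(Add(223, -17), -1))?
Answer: Rational(139, 103) ≈ 1.3495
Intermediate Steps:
Function('T')(R) = Rational(36, 103) (Function('T')(R) = Mul(72, Pow(206, -1)) = Mul(72, Rational(1, 206)) = Rational(36, 103))
Function('z')(k) = 1
Add(Function('z')(-468), Function('T')(Function('l')(-25))) = Add(1, Rational(36, 103)) = Rational(139, 103)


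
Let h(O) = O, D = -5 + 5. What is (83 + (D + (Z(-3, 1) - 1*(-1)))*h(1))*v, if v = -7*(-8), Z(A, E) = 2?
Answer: 4816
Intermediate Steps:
D = 0
v = 56
(83 + (D + (Z(-3, 1) - 1*(-1)))*h(1))*v = (83 + (0 + (2 - 1*(-1)))*1)*56 = (83 + (0 + (2 + 1))*1)*56 = (83 + (0 + 3)*1)*56 = (83 + 3*1)*56 = (83 + 3)*56 = 86*56 = 4816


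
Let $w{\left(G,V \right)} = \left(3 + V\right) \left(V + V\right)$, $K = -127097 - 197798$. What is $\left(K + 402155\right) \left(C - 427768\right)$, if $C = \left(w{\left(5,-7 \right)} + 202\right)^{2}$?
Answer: $-27906621040$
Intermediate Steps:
$K = -324895$
$w{\left(G,V \right)} = 2 V \left(3 + V\right)$ ($w{\left(G,V \right)} = \left(3 + V\right) 2 V = 2 V \left(3 + V\right)$)
$C = 66564$ ($C = \left(2 \left(-7\right) \left(3 - 7\right) + 202\right)^{2} = \left(2 \left(-7\right) \left(-4\right) + 202\right)^{2} = \left(56 + 202\right)^{2} = 258^{2} = 66564$)
$\left(K + 402155\right) \left(C - 427768\right) = \left(-324895 + 402155\right) \left(66564 - 427768\right) = 77260 \left(-361204\right) = -27906621040$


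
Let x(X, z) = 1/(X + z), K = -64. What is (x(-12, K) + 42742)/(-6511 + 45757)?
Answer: 1082797/994232 ≈ 1.0891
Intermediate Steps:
(x(-12, K) + 42742)/(-6511 + 45757) = (1/(-12 - 64) + 42742)/(-6511 + 45757) = (1/(-76) + 42742)/39246 = (-1/76 + 42742)*(1/39246) = (3248391/76)*(1/39246) = 1082797/994232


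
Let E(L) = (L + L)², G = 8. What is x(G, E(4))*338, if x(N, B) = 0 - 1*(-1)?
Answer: 338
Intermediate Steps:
E(L) = 4*L² (E(L) = (2*L)² = 4*L²)
x(N, B) = 1 (x(N, B) = 0 + 1 = 1)
x(G, E(4))*338 = 1*338 = 338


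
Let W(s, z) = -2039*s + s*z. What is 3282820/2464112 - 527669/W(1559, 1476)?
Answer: 1045405609217/540698248076 ≈ 1.9334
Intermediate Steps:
3282820/2464112 - 527669/W(1559, 1476) = 3282820/2464112 - 527669*1/(1559*(-2039 + 1476)) = 3282820*(1/2464112) - 527669/(1559*(-563)) = 820705/616028 - 527669/(-877717) = 820705/616028 - 527669*(-1/877717) = 820705/616028 + 527669/877717 = 1045405609217/540698248076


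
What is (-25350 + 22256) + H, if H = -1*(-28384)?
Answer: 25290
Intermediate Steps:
H = 28384
(-25350 + 22256) + H = (-25350 + 22256) + 28384 = -3094 + 28384 = 25290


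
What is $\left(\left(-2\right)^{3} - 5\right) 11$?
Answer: $-143$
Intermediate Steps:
$\left(\left(-2\right)^{3} - 5\right) 11 = \left(-8 - 5\right) 11 = \left(-13\right) 11 = -143$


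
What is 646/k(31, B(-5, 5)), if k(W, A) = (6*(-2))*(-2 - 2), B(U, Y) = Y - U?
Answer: 323/24 ≈ 13.458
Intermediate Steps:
k(W, A) = 48 (k(W, A) = -12*(-4) = 48)
646/k(31, B(-5, 5)) = 646/48 = 646*(1/48) = 323/24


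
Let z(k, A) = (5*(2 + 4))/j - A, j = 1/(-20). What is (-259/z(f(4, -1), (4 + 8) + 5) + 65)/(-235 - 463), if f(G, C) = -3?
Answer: -20182/215333 ≈ -0.093725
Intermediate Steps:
j = -1/20 ≈ -0.050000
z(k, A) = -600 - A (z(k, A) = (5*(2 + 4))/(-1/20) - A = (5*6)*(-20) - A = 30*(-20) - A = -600 - A)
(-259/z(f(4, -1), (4 + 8) + 5) + 65)/(-235 - 463) = (-259/(-600 - ((4 + 8) + 5)) + 65)/(-235 - 463) = (-259/(-600 - (12 + 5)) + 65)/(-698) = (-259/(-600 - 1*17) + 65)*(-1/698) = (-259/(-600 - 17) + 65)*(-1/698) = (-259/(-617) + 65)*(-1/698) = (-259*(-1/617) + 65)*(-1/698) = (259/617 + 65)*(-1/698) = (40364/617)*(-1/698) = -20182/215333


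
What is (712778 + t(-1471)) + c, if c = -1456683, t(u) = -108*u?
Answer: -585037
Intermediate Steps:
(712778 + t(-1471)) + c = (712778 - 108*(-1471)) - 1456683 = (712778 + 158868) - 1456683 = 871646 - 1456683 = -585037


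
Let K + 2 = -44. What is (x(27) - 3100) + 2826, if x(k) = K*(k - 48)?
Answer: 692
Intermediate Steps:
K = -46 (K = -2 - 44 = -46)
x(k) = 2208 - 46*k (x(k) = -46*(k - 48) = -46*(-48 + k) = 2208 - 46*k)
(x(27) - 3100) + 2826 = ((2208 - 46*27) - 3100) + 2826 = ((2208 - 1242) - 3100) + 2826 = (966 - 3100) + 2826 = -2134 + 2826 = 692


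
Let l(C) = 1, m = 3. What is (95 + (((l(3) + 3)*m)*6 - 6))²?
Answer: 25921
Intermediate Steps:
(95 + (((l(3) + 3)*m)*6 - 6))² = (95 + (((1 + 3)*3)*6 - 6))² = (95 + ((4*3)*6 - 6))² = (95 + (12*6 - 6))² = (95 + (72 - 6))² = (95 + 66)² = 161² = 25921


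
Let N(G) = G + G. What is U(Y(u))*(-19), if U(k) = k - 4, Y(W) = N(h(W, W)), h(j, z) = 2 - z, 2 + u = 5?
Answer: 114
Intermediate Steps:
u = 3 (u = -2 + 5 = 3)
N(G) = 2*G
Y(W) = 4 - 2*W (Y(W) = 2*(2 - W) = 4 - 2*W)
U(k) = -4 + k
U(Y(u))*(-19) = (-4 + (4 - 2*3))*(-19) = (-4 + (4 - 6))*(-19) = (-4 - 2)*(-19) = -6*(-19) = 114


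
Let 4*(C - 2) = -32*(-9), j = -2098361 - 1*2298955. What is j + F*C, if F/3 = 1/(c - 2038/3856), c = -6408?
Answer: -54331667082204/12355643 ≈ -4.3973e+6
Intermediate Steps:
j = -4397316 (j = -2098361 - 2298955 = -4397316)
C = 74 (C = 2 + (-32*(-9))/4 = 2 + (1/4)*288 = 2 + 72 = 74)
F = -5784/12355643 (F = 3/(-6408 - 2038/3856) = 3/(-6408 - 2038*1/3856) = 3/(-6408 - 1019/1928) = 3/(-12355643/1928) = 3*(-1928/12355643) = -5784/12355643 ≈ -0.00046813)
j + F*C = -4397316 - 5784/12355643*74 = -4397316 - 428016/12355643 = -54331667082204/12355643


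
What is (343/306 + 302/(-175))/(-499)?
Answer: 32387/26721450 ≈ 0.0012120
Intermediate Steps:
(343/306 + 302/(-175))/(-499) = (343*(1/306) + 302*(-1/175))*(-1/499) = (343/306 - 302/175)*(-1/499) = -32387/53550*(-1/499) = 32387/26721450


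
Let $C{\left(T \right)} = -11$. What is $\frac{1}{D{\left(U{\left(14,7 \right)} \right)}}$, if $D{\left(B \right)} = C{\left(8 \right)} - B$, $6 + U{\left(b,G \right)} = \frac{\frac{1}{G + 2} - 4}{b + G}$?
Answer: $- \frac{27}{130} \approx -0.20769$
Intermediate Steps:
$U{\left(b,G \right)} = -6 + \frac{-4 + \frac{1}{2 + G}}{G + b}$ ($U{\left(b,G \right)} = -6 + \frac{\frac{1}{G + 2} - 4}{b + G} = -6 + \frac{\frac{1}{2 + G} - 4}{G + b} = -6 + \frac{-4 + \frac{1}{2 + G}}{G + b}$)
$D{\left(B \right)} = -11 - B$
$\frac{1}{D{\left(U{\left(14,7 \right)} \right)}} = \frac{1}{-11 - \frac{-7 - 112 - 168 - 6 \cdot 7^{2} - 42 \cdot 14}{7^{2} + 2 \cdot 7 + 2 \cdot 14 + 7 \cdot 14}} = \frac{1}{-11 - \frac{-7 - 112 - 168 - 294 - 588}{49 + 14 + 28 + 98}} = \frac{1}{-11 - \frac{-7 - 112 - 168 - 294 - 588}{189}} = \frac{1}{-11 - \frac{1}{189} \left(-1169\right)} = \frac{1}{-11 - - \frac{167}{27}} = \frac{1}{-11 + \frac{167}{27}} = \frac{1}{- \frac{130}{27}} = - \frac{27}{130}$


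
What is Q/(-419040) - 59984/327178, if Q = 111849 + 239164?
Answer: -69989713337/68550334560 ≈ -1.0210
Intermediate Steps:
Q = 351013
Q/(-419040) - 59984/327178 = 351013/(-419040) - 59984/327178 = 351013*(-1/419040) - 59984*1/327178 = -351013/419040 - 29992/163589 = -69989713337/68550334560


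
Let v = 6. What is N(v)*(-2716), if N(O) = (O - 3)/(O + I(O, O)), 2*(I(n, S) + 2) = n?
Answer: -1164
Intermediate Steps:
I(n, S) = -2 + n/2
N(O) = (-3 + O)/(-2 + 3*O/2) (N(O) = (O - 3)/(O + (-2 + O/2)) = (-3 + O)/(-2 + 3*O/2))
N(v)*(-2716) = (2*(-3 + 6)/(-4 + 3*6))*(-2716) = (2*3/(-4 + 18))*(-2716) = (2*3/14)*(-2716) = (2*(1/14)*3)*(-2716) = (3/7)*(-2716) = -1164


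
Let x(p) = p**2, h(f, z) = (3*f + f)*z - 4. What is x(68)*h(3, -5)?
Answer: -295936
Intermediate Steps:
h(f, z) = -4 + 4*f*z (h(f, z) = (4*f)*z - 4 = 4*f*z - 4 = -4 + 4*f*z)
x(68)*h(3, -5) = 68**2*(-4 + 4*3*(-5)) = 4624*(-4 - 60) = 4624*(-64) = -295936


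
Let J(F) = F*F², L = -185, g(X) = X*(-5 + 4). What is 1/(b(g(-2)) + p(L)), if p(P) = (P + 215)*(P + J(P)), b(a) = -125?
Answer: -1/189954425 ≈ -5.2644e-9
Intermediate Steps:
g(X) = -X (g(X) = X*(-1) = -X)
J(F) = F³
p(P) = (215 + P)*(P + P³) (p(P) = (P + 215)*(P + P³) = (215 + P)*(P + P³))
1/(b(g(-2)) + p(L)) = 1/(-125 - 185*(215 - 185 + (-185)³ + 215*(-185)²)) = 1/(-125 - 185*(215 - 185 - 6331625 + 215*34225)) = 1/(-125 - 185*(215 - 185 - 6331625 + 7358375)) = 1/(-125 - 185*1026780) = 1/(-125 - 189954300) = 1/(-189954425) = -1/189954425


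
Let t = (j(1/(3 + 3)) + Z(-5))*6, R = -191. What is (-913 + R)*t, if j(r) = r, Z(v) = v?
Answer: 32016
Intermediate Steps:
t = -29 (t = (1/(3 + 3) - 5)*6 = (1/6 - 5)*6 = -29/6*6 = -29)
(-913 + R)*t = (-913 - 191)*(-29) = -1104*(-29) = 32016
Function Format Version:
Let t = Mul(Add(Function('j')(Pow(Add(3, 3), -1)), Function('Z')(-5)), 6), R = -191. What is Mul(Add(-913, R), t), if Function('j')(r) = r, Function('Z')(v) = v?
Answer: 32016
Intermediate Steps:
t = -29 (t = Mul(Add(Pow(Add(3, 3), -1), -5), 6) = Mul(Add(Pow(6, -1), -5), 6) = Mul(Add(Rational(1, 6), -5), 6) = Mul(Rational(-29, 6), 6) = -29)
Mul(Add(-913, R), t) = Mul(Add(-913, -191), -29) = Mul(-1104, -29) = 32016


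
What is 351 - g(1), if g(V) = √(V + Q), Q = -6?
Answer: 351 - I*√5 ≈ 351.0 - 2.2361*I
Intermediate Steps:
g(V) = √(-6 + V) (g(V) = √(V - 6) = √(-6 + V))
351 - g(1) = 351 - √(-6 + 1) = 351 - √(-5) = 351 - I*√5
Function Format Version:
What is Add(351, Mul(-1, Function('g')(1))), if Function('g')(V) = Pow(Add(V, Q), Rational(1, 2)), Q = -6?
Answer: Add(351, Mul(-1, I, Pow(5, Rational(1, 2)))) ≈ Add(351.00, Mul(-2.2361, I))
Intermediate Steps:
Function('g')(V) = Pow(Add(-6, V), Rational(1, 2)) (Function('g')(V) = Pow(Add(V, -6), Rational(1, 2)) = Pow(Add(-6, V), Rational(1, 2)))
Add(351, Mul(-1, Function('g')(1))) = Add(351, Mul(-1, Pow(Add(-6, 1), Rational(1, 2)))) = Add(351, Mul(-1, Pow(-5, Rational(1, 2)))) = Add(351, Mul(-1, Mul(I, Pow(5, Rational(1, 2))))) = Add(351, Mul(-1, I, Pow(5, Rational(1, 2))))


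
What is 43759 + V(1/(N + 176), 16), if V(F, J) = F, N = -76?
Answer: 4375901/100 ≈ 43759.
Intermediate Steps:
43759 + V(1/(N + 176), 16) = 43759 + 1/(-76 + 176) = 43759 + 1/100 = 4375901/100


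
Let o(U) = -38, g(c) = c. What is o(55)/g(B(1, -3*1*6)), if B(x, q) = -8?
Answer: 19/4 ≈ 4.7500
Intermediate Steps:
o(55)/g(B(1, -3*1*6)) = -38/(-8) = -38*(-1/8) = 19/4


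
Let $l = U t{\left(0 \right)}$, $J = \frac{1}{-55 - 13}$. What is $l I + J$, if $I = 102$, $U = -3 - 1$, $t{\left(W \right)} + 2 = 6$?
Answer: $- \frac{110977}{68} \approx -1632.0$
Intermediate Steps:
$t{\left(W \right)} = 4$ ($t{\left(W \right)} = -2 + 6 = 4$)
$J = - \frac{1}{68}$ ($J = \frac{1}{-68} = - \frac{1}{68} \approx -0.014706$)
$U = -4$
$l = -16$ ($l = \left(-4\right) 4 = -16$)
$l I + J = \left(-16\right) 102 - \frac{1}{68} = -1632 - \frac{1}{68} = - \frac{110977}{68}$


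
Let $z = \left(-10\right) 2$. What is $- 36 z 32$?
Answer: $23040$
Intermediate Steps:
$z = -20$
$- 36 z 32 = \left(-36\right) \left(-20\right) 32 = 720 \cdot 32 = 23040$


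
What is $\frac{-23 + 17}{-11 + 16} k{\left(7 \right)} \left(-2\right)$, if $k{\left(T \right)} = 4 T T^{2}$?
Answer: $\frac{16464}{5} \approx 3292.8$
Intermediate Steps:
$k{\left(T \right)} = 4 T^{3}$
$\frac{-23 + 17}{-11 + 16} k{\left(7 \right)} \left(-2\right) = \frac{-23 + 17}{-11 + 16} \cdot 4 \cdot 7^{3} \left(-2\right) = - \frac{6}{5} \cdot 4 \cdot 343 \left(-2\right) = \left(-6\right) \frac{1}{5} \cdot 1372 \left(-2\right) = \left(- \frac{6}{5}\right) 1372 \left(-2\right) = \left(- \frac{8232}{5}\right) \left(-2\right) = \frac{16464}{5}$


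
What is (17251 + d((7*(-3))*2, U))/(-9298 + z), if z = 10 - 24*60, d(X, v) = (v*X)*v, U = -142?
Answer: 829637/10728 ≈ 77.334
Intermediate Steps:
d(X, v) = X*v**2 (d(X, v) = (X*v)*v = X*v**2)
z = -1430 (z = 10 - 1440 = -1430)
(17251 + d((7*(-3))*2, U))/(-9298 + z) = (17251 + ((7*(-3))*2)*(-142)**2)/(-9298 - 1430) = (17251 - 21*2*20164)/(-10728) = (17251 - 42*20164)*(-1/10728) = (17251 - 846888)*(-1/10728) = -829637*(-1/10728) = 829637/10728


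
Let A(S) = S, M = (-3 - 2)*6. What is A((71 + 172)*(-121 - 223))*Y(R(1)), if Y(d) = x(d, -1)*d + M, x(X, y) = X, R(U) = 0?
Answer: 2507760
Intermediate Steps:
M = -30 (M = -5*6 = -30)
Y(d) = -30 + d² (Y(d) = d*d - 30 = d² - 30 = -30 + d²)
A((71 + 172)*(-121 - 223))*Y(R(1)) = ((71 + 172)*(-121 - 223))*(-30 + 0²) = (243*(-344))*(-30 + 0) = -83592*(-30) = 2507760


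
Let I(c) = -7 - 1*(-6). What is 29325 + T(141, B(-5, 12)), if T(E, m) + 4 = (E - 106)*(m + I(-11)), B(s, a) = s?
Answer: 29111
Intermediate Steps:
I(c) = -1 (I(c) = -7 + 6 = -1)
T(E, m) = -4 + (-1 + m)*(-106 + E) (T(E, m) = -4 + (E - 106)*(m - 1) = -4 + (-106 + E)*(-1 + m) = -4 + (-1 + m)*(-106 + E))
29325 + T(141, B(-5, 12)) = 29325 + (102 - 1*141 - 106*(-5) + 141*(-5)) = 29325 + (102 - 141 + 530 - 705) = 29325 - 214 = 29111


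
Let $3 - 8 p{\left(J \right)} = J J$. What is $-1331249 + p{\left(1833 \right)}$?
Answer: $- \frac{7004939}{4} \approx -1.7512 \cdot 10^{6}$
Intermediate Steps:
$p{\left(J \right)} = \frac{3}{8} - \frac{J^{2}}{8}$ ($p{\left(J \right)} = \frac{3}{8} - \frac{J J}{8} = \frac{3}{8} - \frac{J^{2}}{8}$)
$-1331249 + p{\left(1833 \right)} = -1331249 + \left(\frac{3}{8} - \frac{1833^{2}}{8}\right) = -1331249 + \left(\frac{3}{8} - \frac{3359889}{8}\right) = -1331249 - \frac{1679943}{4} = - \frac{7004939}{4}$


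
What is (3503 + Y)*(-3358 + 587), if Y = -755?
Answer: -7614708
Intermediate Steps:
(3503 + Y)*(-3358 + 587) = (3503 - 755)*(-3358 + 587) = 2748*(-2771) = -7614708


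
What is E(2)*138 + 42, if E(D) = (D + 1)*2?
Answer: 870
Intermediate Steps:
E(D) = 2 + 2*D (E(D) = (1 + D)*2 = 2 + 2*D)
E(2)*138 + 42 = (2 + 2*2)*138 + 42 = (2 + 4)*138 + 42 = 6*138 + 42 = 828 + 42 = 870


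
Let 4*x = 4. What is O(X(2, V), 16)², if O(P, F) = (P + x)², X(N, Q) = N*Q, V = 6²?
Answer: 28398241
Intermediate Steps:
x = 1 (x = (¼)*4 = 1)
V = 36
O(P, F) = (1 + P)² (O(P, F) = (P + 1)² = (1 + P)²)
O(X(2, V), 16)² = ((1 + 2*36)²)² = ((1 + 72)²)² = (73²)² = 5329² = 28398241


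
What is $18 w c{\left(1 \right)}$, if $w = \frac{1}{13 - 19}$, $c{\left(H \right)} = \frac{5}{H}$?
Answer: $-15$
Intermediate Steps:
$w = - \frac{1}{6}$ ($w = \frac{1}{-6} = - \frac{1}{6} \approx -0.16667$)
$18 w c{\left(1 \right)} = 18 \left(- \frac{1}{6}\right) \frac{5}{1} = - 3 \cdot 5 \cdot 1 = \left(-3\right) 5 = -15$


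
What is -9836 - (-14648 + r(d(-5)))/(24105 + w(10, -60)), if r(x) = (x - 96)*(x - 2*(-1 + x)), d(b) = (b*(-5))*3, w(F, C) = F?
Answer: -47436405/4823 ≈ -9835.5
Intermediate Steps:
d(b) = -15*b (d(b) = -5*b*3 = -15*b)
r(x) = (-96 + x)*(2 - x) (r(x) = (-96 + x)*(x + (2 - 2*x)) = (-96 + x)*(2 - x))
-9836 - (-14648 + r(d(-5)))/(24105 + w(10, -60)) = -9836 - (-14648 + (-192 - (-15*(-5))² + 98*(-15*(-5))))/(24105 + 10) = -9836 - (-14648 + (-192 - 1*75² + 98*75))/24115 = -9836 - (-14648 + (-192 - 1*5625 + 7350))/24115 = -9836 - (-14648 + (-192 - 5625 + 7350))/24115 = -9836 - (-14648 + 1533)/24115 = -9836 - (-13115)/24115 = -9836 - 1*(-2623/4823) = -9836 + 2623/4823 = -47436405/4823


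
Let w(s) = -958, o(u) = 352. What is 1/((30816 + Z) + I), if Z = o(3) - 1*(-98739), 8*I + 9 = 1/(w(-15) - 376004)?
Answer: 3015696/391756627613 ≈ 7.6979e-6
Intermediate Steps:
I = -3392659/3015696 (I = -9/8 + 1/(8*(-958 - 376004)) = -9/8 + (⅛)/(-376962) = -9/8 + (⅛)*(-1/376962) = -9/8 - 1/3015696 = -3392659/3015696 ≈ -1.1250)
Z = 99091 (Z = 352 - 1*(-98739) = 352 + 98739 = 99091)
1/((30816 + Z) + I) = 1/((30816 + 99091) - 3392659/3015696) = 1/(129907 - 3392659/3015696) = 1/(391756627613/3015696) = 3015696/391756627613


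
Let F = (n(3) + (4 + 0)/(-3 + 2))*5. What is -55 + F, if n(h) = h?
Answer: -60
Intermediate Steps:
F = -5 (F = (3 + (4 + 0)/(-3 + 2))*5 = (3 + 4/(-1))*5 = (3 + 4*(-1))*5 = (3 - 4)*5 = -1*5 = -5)
-55 + F = -55 - 5 = -60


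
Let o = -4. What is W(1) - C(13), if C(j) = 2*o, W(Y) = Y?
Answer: 9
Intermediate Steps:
C(j) = -8 (C(j) = 2*(-4) = -8)
W(1) - C(13) = 1 - 1*(-8) = 1 + 8 = 9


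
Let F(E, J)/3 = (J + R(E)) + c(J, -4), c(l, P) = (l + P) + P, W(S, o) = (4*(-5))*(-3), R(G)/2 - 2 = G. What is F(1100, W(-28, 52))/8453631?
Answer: 2316/2817877 ≈ 0.00082189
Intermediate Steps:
R(G) = 4 + 2*G
W(S, o) = 60 (W(S, o) = -20*(-3) = 60)
c(l, P) = l + 2*P (c(l, P) = (P + l) + P = l + 2*P)
F(E, J) = -12 + 6*E + 6*J (F(E, J) = 3*((J + (4 + 2*E)) + (J + 2*(-4))) = 3*((4 + J + 2*E) + (J - 8)) = 3*((4 + J + 2*E) + (-8 + J)) = 3*(-4 + 2*E + 2*J) = -12 + 6*E + 6*J)
F(1100, W(-28, 52))/8453631 = (-12 + 6*1100 + 6*60)/8453631 = (-12 + 6600 + 360)*(1/8453631) = 6948*(1/8453631) = 2316/2817877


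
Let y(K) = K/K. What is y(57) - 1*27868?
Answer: -27867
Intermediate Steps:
y(K) = 1
y(57) - 1*27868 = 1 - 1*27868 = 1 - 27868 = -27867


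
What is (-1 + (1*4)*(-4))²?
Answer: 289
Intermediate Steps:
(-1 + (1*4)*(-4))² = (-1 + 4*(-4))² = (-1 - 16)² = (-17)² = 289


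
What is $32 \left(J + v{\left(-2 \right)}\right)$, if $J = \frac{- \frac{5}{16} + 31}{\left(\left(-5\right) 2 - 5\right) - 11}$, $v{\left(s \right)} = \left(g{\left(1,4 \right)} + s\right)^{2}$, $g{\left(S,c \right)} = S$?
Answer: $- \frac{75}{13} \approx -5.7692$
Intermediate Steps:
$v{\left(s \right)} = \left(1 + s\right)^{2}$
$J = - \frac{491}{416}$ ($J = \frac{\left(-5\right) \frac{1}{16} + 31}{\left(-10 - 5\right) - 11} = \frac{- \frac{5}{16} + 31}{-15 - 11} = \frac{491}{16 \left(-26\right)} = \frac{491}{16} \left(- \frac{1}{26}\right) = - \frac{491}{416} \approx -1.1803$)
$32 \left(J + v{\left(-2 \right)}\right) = 32 \left(- \frac{491}{416} + \left(1 - 2\right)^{2}\right) = 32 \left(- \frac{491}{416} + \left(-1\right)^{2}\right) = 32 \left(- \frac{491}{416} + 1\right) = 32 \left(- \frac{75}{416}\right) = - \frac{75}{13}$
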